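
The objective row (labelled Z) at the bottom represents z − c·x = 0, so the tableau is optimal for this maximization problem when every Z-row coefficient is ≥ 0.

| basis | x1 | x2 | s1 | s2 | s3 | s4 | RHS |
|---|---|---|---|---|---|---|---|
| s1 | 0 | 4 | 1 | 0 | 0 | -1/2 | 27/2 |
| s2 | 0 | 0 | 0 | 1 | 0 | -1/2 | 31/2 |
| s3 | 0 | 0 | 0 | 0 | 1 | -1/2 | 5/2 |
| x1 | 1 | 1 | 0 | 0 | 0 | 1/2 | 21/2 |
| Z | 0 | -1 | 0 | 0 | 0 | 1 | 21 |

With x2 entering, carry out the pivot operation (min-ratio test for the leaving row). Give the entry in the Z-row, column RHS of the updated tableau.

Ratio test on column x2 — row 1: (27/2)/4 = 27/8; row 2: entry 0 ≤ 0; row 3: entry 0 ≤ 0; row 4: (21/2)/1 = 21/2. Minimum is 27/8 at row 1 (s1 leaves); pivot element 4.
Divide row 1 by 4; eliminate column x2 from the other rows.
Z-row update in column RHS: 21 − (-1)·(27/8) = 195/8.

195/8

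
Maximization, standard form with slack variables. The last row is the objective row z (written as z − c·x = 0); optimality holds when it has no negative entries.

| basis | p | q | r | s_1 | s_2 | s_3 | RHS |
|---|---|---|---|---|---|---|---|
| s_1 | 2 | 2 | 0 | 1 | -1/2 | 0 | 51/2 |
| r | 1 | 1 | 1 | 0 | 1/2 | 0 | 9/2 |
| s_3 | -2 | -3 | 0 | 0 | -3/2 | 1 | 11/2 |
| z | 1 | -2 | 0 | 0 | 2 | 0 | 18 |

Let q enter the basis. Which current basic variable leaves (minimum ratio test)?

Column q entries and ratios — s_1: (51/2)/2 = 51/4; r: (9/2)/1 = 9/2; s_3: -3 ≤ 0, skip.
Smallest ratio is 9/2 in the row of r, so r leaves.

r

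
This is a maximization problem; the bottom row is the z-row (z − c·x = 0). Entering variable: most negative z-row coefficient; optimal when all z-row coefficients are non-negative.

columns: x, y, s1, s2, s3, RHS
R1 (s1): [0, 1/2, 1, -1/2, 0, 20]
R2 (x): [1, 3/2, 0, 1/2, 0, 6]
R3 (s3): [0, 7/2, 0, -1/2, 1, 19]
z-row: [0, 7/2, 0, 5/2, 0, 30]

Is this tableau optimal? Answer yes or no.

yes

Every z-row coefficient is ≥ 0, so the tableau is optimal.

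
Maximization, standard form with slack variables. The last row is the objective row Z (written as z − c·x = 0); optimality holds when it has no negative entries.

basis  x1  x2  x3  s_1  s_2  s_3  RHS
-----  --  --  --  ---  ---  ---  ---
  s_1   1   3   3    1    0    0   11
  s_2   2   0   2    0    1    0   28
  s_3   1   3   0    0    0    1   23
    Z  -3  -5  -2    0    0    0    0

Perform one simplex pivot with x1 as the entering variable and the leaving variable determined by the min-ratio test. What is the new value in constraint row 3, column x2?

0

Ratio test on column x1 — row 1: 11/1 = 11; row 2: 28/2 = 14; row 3: 23/1 = 23. Minimum is 11 at row 1 (s_1 leaves); pivot element 1.
Divide row 1 by 1; eliminate column x1 from the other rows.
Row 3 update in column x2: 3 − 1·3 = 0.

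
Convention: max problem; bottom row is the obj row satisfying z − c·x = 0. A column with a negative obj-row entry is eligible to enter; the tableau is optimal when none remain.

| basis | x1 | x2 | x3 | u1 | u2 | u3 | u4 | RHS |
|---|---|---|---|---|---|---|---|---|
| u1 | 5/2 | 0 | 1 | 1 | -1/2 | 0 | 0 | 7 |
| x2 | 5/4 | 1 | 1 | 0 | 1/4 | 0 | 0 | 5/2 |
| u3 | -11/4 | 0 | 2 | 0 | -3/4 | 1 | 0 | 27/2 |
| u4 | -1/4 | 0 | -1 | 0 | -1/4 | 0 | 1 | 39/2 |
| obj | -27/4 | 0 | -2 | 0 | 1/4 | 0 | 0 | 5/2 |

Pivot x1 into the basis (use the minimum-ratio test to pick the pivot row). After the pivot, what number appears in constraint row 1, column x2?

Ratio test on column x1 — row 1: 7/(5/2) = 14/5; row 2: (5/2)/(5/4) = 2; row 3: entry -11/4 ≤ 0; row 4: entry -1/4 ≤ 0. Minimum is 2 at row 2 (x2 leaves); pivot element 5/4.
Divide row 2 by 5/4; eliminate column x1 from the other rows.
Row 1 update in column x2: 0 − (5/2)·(4/5) = -2.

-2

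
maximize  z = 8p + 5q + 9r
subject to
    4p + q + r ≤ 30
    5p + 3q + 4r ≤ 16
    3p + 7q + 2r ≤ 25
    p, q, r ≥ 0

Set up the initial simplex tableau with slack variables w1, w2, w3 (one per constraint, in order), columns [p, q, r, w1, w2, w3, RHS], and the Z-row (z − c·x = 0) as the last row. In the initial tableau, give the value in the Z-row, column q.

The Z-row carries the negated objective coefficients: the q entry is -5.

-5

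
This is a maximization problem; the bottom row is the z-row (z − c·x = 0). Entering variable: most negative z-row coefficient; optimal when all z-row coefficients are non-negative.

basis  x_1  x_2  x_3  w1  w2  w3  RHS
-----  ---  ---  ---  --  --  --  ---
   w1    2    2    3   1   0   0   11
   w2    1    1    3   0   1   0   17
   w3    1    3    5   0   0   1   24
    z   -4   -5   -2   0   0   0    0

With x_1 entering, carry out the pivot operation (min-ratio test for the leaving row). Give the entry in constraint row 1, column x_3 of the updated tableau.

3/2

Ratio test on column x_1 — row 1: 11/2 = 11/2; row 2: 17/1 = 17; row 3: 24/1 = 24. Minimum is 11/2 at row 1 (w1 leaves); pivot element 2.
Divide row 1 by 2; eliminate column x_1 from the other rows.
In the new row 1, the x_3 entry is the old entry divided by the pivot: 3/2 = 3/2.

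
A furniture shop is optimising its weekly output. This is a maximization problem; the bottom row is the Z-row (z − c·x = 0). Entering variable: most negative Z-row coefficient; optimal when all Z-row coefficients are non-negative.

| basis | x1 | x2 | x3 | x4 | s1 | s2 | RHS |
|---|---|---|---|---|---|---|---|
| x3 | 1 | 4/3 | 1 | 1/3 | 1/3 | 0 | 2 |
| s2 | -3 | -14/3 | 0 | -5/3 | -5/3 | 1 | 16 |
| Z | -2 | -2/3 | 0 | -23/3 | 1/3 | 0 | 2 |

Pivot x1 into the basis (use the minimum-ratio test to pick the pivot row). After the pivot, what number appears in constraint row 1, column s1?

1/3

Ratio test on column x1 — row 1: 2/1 = 2; row 2: entry -3 ≤ 0. Minimum is 2 at row 1 (x3 leaves); pivot element 1.
Divide row 1 by 1; eliminate column x1 from the other rows.
In the new row 1, the s1 entry is the old entry divided by the pivot: (1/3)/1 = 1/3.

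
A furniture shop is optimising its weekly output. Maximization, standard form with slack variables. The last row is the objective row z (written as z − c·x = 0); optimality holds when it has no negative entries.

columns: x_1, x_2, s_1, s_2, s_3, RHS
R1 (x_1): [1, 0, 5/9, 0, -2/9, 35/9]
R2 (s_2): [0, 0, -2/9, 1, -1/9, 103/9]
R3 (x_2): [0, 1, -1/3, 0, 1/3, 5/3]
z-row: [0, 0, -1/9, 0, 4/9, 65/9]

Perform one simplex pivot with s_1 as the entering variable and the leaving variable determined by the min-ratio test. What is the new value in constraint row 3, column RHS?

Ratio test on column s_1 — row 1: (35/9)/(5/9) = 7; row 2: entry -2/9 ≤ 0; row 3: entry -1/3 ≤ 0. Minimum is 7 at row 1 (x_1 leaves); pivot element 5/9.
Divide row 1 by 5/9; eliminate column s_1 from the other rows.
Row 3 update in column RHS: 5/3 − (-1/3)·7 = 4.

4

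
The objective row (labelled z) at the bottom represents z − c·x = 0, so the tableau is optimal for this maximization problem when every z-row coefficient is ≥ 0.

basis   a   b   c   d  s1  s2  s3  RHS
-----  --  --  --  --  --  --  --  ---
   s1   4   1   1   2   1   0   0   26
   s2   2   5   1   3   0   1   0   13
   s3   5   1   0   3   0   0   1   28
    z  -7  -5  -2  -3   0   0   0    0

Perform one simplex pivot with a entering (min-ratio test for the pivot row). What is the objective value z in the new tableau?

Ratio test on column a — row 1: 26/4 = 13/2; row 2: 13/2 = 13/2; row 3: 28/5 = 28/5. Minimum is 28/5 at row 3 (s3 leaves); pivot element 5.
Pivot on row 3; the z-row RHS becomes 0 − (-7)·(28/5) = 196/5.

196/5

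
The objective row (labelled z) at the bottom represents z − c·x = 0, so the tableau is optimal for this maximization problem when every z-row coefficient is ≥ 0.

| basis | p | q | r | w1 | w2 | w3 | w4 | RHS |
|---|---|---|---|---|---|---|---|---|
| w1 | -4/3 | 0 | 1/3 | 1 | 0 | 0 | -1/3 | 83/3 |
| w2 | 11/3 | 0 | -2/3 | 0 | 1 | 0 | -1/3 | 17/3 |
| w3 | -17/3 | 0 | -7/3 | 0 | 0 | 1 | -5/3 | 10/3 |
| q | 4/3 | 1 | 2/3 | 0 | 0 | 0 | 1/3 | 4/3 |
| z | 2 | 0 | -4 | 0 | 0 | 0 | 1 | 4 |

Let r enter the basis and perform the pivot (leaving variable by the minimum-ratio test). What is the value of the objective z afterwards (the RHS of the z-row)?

Ratio test on column r — row 1: (83/3)/(1/3) = 83; row 2: entry -2/3 ≤ 0; row 3: entry -7/3 ≤ 0; row 4: (4/3)/(2/3) = 2. Minimum is 2 at row 4 (q leaves); pivot element 2/3.
Pivot on row 4; the z-row RHS becomes 4 − (-4)·2 = 12.

12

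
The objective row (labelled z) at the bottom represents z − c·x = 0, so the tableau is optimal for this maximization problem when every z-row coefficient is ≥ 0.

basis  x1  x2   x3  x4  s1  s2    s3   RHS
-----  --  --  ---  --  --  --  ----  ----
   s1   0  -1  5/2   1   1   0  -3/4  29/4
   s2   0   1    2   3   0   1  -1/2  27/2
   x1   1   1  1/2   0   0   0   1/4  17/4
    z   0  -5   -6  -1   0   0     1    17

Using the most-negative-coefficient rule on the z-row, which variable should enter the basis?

Negative z-row entries: x2: -5, x3: -6, x4: -1.
The most negative is -6 in column x3, so x3 enters.

x3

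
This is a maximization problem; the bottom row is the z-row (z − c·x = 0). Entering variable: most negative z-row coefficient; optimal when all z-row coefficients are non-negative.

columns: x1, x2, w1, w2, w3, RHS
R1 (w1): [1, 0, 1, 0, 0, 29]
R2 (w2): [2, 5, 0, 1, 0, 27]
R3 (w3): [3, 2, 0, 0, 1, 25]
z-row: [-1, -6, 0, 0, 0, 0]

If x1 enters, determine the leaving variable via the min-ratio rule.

w3

Column x1 entries and ratios — w1: 29/1 = 29; w2: 27/2 = 27/2; w3: 25/3 = 25/3.
Smallest ratio is 25/3 in the row of w3, so w3 leaves.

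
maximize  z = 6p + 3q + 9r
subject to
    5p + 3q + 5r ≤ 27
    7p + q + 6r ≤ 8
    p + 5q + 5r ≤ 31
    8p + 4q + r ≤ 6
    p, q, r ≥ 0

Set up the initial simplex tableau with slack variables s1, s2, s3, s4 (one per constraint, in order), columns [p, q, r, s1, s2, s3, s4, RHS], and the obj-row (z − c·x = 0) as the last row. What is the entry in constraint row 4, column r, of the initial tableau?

Constraint 4 has coefficient 1 on r.

1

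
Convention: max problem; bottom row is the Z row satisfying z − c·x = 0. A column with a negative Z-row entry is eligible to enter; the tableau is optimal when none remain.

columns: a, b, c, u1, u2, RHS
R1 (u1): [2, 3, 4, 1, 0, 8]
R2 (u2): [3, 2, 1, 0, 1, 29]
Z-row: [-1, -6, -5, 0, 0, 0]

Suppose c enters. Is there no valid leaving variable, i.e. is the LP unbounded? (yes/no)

no

Column c has positive entries in row(s) 1, 2, so the ratio test bounds it — not unbounded.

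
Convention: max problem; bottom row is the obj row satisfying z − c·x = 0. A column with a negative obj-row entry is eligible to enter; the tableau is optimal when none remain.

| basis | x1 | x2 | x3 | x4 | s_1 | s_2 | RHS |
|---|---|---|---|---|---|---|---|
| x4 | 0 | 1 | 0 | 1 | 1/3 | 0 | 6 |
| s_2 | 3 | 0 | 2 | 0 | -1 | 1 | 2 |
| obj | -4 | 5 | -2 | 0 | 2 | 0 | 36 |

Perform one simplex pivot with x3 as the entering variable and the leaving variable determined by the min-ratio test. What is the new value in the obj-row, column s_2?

1

Ratio test on column x3 — row 1: entry 0 ≤ 0; row 2: 2/2 = 1. Minimum is 1 at row 2 (s_2 leaves); pivot element 2.
Divide row 2 by 2; eliminate column x3 from the other rows.
obj-row update in column s_2: 0 − (-2)·(1/2) = 1.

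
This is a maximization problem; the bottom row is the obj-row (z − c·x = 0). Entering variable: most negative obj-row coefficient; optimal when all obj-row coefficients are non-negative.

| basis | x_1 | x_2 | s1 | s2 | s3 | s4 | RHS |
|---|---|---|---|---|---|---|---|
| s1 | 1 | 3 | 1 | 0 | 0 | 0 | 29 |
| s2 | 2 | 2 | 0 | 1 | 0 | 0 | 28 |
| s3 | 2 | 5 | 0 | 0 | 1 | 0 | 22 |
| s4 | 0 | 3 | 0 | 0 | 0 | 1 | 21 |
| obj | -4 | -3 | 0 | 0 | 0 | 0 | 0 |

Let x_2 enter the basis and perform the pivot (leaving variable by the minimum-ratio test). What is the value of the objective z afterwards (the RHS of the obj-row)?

66/5

Ratio test on column x_2 — row 1: 29/3 = 29/3; row 2: 28/2 = 14; row 3: 22/5 = 22/5; row 4: 21/3 = 7. Minimum is 22/5 at row 3 (s3 leaves); pivot element 5.
Pivot on row 3; the obj-row RHS becomes 0 − (-3)·(22/5) = 66/5.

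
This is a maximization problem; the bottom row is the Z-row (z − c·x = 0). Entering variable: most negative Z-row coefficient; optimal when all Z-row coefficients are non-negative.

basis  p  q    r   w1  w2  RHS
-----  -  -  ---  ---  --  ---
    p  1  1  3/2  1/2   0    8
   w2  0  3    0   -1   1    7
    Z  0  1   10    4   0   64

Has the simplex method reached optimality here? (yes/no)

yes

Every Z-row coefficient is ≥ 0, so the tableau is optimal.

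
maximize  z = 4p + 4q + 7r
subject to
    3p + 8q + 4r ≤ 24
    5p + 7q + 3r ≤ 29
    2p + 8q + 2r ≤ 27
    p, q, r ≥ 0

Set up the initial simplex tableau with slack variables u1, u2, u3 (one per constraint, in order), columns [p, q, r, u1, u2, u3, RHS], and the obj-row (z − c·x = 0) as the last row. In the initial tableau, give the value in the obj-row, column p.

The obj-row carries the negated objective coefficients: the p entry is -4.

-4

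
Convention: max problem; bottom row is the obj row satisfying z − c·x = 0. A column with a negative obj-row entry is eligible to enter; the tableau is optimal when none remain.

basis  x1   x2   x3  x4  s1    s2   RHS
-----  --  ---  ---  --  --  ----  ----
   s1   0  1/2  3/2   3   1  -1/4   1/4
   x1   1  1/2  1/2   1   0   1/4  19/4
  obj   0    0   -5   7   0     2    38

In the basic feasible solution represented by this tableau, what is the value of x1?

19/4

x1 is basic (row 2); its value is the RHS of that row, 19/4.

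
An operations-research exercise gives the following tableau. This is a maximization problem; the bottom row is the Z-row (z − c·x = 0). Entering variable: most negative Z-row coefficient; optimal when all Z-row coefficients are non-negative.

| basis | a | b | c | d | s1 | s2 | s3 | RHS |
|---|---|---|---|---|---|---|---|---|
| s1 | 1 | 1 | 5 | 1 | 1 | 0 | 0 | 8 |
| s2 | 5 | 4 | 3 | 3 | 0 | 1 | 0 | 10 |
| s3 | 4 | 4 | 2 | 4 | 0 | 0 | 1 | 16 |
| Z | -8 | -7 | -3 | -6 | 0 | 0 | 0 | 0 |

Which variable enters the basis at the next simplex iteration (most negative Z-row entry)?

a

Negative Z-row entries: a: -8, b: -7, c: -3, d: -6.
The most negative is -8 in column a, so a enters.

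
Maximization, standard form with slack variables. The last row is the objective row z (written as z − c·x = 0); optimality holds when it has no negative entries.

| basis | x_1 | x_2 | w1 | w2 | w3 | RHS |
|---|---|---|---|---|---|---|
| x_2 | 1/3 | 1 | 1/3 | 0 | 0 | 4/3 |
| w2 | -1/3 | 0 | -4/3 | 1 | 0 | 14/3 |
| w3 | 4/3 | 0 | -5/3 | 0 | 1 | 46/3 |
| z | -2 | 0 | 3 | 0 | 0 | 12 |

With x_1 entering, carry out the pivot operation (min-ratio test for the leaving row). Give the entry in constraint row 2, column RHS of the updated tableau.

6

Ratio test on column x_1 — row 1: (4/3)/(1/3) = 4; row 2: entry -1/3 ≤ 0; row 3: (46/3)/(4/3) = 23/2. Minimum is 4 at row 1 (x_2 leaves); pivot element 1/3.
Divide row 1 by 1/3; eliminate column x_1 from the other rows.
Row 2 update in column RHS: 14/3 − (-1/3)·4 = 6.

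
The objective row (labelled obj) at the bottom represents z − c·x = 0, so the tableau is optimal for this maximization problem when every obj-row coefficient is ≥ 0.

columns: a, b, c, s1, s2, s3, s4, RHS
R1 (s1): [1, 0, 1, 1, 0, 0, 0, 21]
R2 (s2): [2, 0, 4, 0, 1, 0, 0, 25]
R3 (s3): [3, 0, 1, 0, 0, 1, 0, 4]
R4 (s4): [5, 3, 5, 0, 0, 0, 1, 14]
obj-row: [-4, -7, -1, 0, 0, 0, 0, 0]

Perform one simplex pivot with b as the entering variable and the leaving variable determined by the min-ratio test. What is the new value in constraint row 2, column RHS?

Ratio test on column b — row 1: entry 0 ≤ 0; row 2: entry 0 ≤ 0; row 3: entry 0 ≤ 0; row 4: 14/3 = 14/3. Minimum is 14/3 at row 4 (s4 leaves); pivot element 3.
Divide row 4 by 3; eliminate column b from the other rows.
Row 2 update in column RHS: 25 − 0·(14/3) = 25.

25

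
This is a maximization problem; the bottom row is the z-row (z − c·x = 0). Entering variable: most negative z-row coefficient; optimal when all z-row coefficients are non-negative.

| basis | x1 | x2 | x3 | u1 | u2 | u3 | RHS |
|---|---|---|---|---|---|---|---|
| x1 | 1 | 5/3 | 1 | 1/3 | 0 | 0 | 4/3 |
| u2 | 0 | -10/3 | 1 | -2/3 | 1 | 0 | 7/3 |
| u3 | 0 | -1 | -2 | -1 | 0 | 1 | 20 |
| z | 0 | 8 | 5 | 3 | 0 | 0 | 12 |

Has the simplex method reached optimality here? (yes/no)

Every z-row coefficient is ≥ 0, so the tableau is optimal.

yes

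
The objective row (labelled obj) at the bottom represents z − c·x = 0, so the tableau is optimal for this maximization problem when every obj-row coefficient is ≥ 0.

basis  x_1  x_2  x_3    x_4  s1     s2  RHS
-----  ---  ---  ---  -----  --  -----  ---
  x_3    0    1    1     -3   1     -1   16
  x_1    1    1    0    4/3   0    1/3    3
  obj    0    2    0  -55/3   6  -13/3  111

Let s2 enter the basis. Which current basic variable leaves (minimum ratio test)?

Column s2 entries and ratios — x_3: -1 ≤ 0, skip; x_1: 3/(1/3) = 9.
Smallest ratio is 9 in the row of x_1, so x_1 leaves.

x_1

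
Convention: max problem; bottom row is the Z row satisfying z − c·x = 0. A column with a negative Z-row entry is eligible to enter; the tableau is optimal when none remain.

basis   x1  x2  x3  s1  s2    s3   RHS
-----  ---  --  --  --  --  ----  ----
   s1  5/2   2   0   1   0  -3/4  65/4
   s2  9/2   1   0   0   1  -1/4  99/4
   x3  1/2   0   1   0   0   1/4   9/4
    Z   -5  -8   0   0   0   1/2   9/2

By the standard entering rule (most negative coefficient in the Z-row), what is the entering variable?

x2

Negative Z-row entries: x1: -5, x2: -8.
The most negative is -8 in column x2, so x2 enters.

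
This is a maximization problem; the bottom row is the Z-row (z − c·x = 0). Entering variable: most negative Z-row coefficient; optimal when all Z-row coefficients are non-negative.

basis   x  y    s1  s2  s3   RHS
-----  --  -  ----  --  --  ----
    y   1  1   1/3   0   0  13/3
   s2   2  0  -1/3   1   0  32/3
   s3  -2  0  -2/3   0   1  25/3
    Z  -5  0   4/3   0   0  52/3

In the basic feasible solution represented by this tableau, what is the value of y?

13/3

y is basic (row 1); its value is the RHS of that row, 13/3.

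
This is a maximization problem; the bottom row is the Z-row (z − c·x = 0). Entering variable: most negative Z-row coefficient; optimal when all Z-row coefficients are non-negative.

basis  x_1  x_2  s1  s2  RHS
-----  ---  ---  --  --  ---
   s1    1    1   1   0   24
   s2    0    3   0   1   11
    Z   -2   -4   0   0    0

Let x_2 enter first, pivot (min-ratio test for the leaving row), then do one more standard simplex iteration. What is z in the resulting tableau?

Ratio test on column x_2 — row 1: 24/1 = 24; row 2: 11/3 = 11/3. Minimum is 11/3 at row 2 (s2 leaves); pivot element 3.
Pivot on row 2; the Z-row RHS becomes 0 − (-4)·(11/3) = 44/3.
Next entering variable (most negative Z-row entry -2): x_1.
Ratio test on column x_1 — row 1: (61/3)/1 = 61/3; row 2: entry 0 ≤ 0. Minimum is 61/3 at row 1 (s1 leaves); pivot element 1.
After the second pivot the Z-row RHS is 44/3 − (-2)·(61/3) = 166/3.

166/3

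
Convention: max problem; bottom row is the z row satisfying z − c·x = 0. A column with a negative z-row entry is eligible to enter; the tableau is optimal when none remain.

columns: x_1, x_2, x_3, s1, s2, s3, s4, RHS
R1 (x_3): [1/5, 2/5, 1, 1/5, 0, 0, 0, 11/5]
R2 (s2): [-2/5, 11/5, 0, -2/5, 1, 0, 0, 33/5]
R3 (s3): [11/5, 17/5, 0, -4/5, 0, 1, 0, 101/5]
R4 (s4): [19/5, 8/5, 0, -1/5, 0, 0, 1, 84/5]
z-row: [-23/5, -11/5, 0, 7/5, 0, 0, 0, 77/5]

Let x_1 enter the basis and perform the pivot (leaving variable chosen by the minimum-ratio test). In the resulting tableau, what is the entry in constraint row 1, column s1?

Ratio test on column x_1 — row 1: (11/5)/(1/5) = 11; row 2: entry -2/5 ≤ 0; row 3: (101/5)/(11/5) = 101/11; row 4: (84/5)/(19/5) = 84/19. Minimum is 84/19 at row 4 (s4 leaves); pivot element 19/5.
Divide row 4 by 19/5; eliminate column x_1 from the other rows.
Row 1 update in column s1: 1/5 − (1/5)·(-1/19) = 4/19.

4/19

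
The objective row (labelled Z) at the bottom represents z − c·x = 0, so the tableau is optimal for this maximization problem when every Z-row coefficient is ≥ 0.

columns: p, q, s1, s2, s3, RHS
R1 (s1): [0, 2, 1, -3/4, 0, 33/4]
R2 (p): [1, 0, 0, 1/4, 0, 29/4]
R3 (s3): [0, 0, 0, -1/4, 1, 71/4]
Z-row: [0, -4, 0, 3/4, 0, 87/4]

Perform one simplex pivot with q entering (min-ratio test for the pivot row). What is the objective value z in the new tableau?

Ratio test on column q — row 1: (33/4)/2 = 33/8; row 2: entry 0 ≤ 0; row 3: entry 0 ≤ 0. Minimum is 33/8 at row 1 (s1 leaves); pivot element 2.
Pivot on row 1; the Z-row RHS becomes 87/4 − (-4)·(33/8) = 153/4.

153/4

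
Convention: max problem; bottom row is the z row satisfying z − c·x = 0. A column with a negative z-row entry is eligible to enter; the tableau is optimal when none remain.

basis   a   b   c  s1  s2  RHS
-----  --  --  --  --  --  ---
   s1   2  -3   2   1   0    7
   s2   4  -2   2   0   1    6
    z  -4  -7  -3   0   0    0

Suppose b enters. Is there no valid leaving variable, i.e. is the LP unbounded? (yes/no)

Every constraint-row entry in column b is ≤ 0, so increasing b is unbounded.

yes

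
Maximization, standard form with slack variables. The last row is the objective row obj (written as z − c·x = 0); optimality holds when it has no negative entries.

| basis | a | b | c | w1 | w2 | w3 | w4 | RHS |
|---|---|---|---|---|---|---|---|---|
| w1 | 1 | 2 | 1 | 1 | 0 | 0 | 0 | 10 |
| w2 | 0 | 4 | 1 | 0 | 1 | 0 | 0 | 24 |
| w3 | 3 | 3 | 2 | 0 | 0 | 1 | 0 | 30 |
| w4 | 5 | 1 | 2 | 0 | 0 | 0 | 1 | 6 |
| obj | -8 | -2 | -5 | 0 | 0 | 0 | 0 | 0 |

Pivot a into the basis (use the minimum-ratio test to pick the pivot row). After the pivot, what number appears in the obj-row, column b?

-2/5

Ratio test on column a — row 1: 10/1 = 10; row 2: entry 0 ≤ 0; row 3: 30/3 = 10; row 4: 6/5 = 6/5. Minimum is 6/5 at row 4 (w4 leaves); pivot element 5.
Divide row 4 by 5; eliminate column a from the other rows.
obj-row update in column b: -2 − (-8)·(1/5) = -2/5.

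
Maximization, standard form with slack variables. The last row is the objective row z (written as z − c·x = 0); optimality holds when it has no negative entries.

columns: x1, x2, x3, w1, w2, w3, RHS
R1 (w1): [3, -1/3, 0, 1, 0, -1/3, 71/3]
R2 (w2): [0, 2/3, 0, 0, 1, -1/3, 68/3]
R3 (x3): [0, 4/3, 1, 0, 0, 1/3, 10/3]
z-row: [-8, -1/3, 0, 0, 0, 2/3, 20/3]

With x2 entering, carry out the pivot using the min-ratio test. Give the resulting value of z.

Ratio test on column x2 — row 1: entry -1/3 ≤ 0; row 2: (68/3)/(2/3) = 34; row 3: (10/3)/(4/3) = 5/2. Minimum is 5/2 at row 3 (x3 leaves); pivot element 4/3.
Pivot on row 3; the z-row RHS becomes 20/3 − (-1/3)·(5/2) = 15/2.

15/2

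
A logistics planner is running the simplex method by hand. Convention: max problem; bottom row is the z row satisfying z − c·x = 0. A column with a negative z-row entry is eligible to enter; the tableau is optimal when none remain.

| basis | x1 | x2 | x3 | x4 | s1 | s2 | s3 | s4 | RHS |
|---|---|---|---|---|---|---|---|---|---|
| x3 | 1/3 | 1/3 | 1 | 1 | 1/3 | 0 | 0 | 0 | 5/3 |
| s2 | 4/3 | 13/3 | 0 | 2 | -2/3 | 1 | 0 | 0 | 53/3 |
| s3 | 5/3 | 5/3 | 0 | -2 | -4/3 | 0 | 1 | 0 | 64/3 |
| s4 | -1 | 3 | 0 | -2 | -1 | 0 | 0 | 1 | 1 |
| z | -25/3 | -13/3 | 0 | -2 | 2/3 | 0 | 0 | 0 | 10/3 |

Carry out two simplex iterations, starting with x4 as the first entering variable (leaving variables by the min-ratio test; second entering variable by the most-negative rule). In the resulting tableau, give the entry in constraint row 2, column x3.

-4

Ratio test on column x4 — row 1: (5/3)/1 = 5/3; row 2: (53/3)/2 = 53/6; row 3: entry -2 ≤ 0; row 4: entry -2 ≤ 0. Minimum is 5/3 at row 1 (x3 leaves); pivot element 1.
Divide row 1 by 1; eliminate column x4 from the other rows.
Second iteration: most negative z-row entry is -23/3 in column x1, so x1 enters.
Ratio test on column x1 — row 1: (5/3)/(1/3) = 5; row 2: (43/3)/(2/3) = 43/2; row 3: (74/3)/(7/3) = 74/7; row 4: entry -1/3 ≤ 0. Minimum is 5 at row 1 (x4 leaves); pivot element 1/3.
Divide row 1 by 1/3; eliminate column x1 from the other rows.
After both pivots, the entry at constraint row 2, column x3 is -4.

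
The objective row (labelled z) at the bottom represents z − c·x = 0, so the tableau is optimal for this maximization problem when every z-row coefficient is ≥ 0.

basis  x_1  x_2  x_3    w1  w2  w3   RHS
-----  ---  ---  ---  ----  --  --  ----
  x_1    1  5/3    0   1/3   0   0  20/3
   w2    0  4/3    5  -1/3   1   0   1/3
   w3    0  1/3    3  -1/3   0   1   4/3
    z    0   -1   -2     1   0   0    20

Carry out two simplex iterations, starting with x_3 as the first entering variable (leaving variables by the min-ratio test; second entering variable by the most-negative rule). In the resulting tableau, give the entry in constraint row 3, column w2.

-1/4

Ratio test on column x_3 — row 1: entry 0 ≤ 0; row 2: (1/3)/5 = 1/15; row 3: (4/3)/3 = 4/9. Minimum is 1/15 at row 2 (w2 leaves); pivot element 5.
Divide row 2 by 5; eliminate column x_3 from the other rows.
Second iteration: most negative z-row entry is -7/15 in column x_2, so x_2 enters.
Ratio test on column x_2 — row 1: (20/3)/(5/3) = 4; row 2: (1/15)/(4/15) = 1/4; row 3: entry -7/15 ≤ 0. Minimum is 1/4 at row 2 (x_3 leaves); pivot element 4/15.
Divide row 2 by 4/15; eliminate column x_2 from the other rows.
After both pivots, the entry at constraint row 3, column w2 is -1/4.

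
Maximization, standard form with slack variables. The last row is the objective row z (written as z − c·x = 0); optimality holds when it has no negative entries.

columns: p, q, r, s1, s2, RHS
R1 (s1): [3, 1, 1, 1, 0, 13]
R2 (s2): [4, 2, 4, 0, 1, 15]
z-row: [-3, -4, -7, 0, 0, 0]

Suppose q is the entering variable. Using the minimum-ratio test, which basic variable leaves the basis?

s2

Column q entries and ratios — s1: 13/1 = 13; s2: 15/2 = 15/2.
Smallest ratio is 15/2 in the row of s2, so s2 leaves.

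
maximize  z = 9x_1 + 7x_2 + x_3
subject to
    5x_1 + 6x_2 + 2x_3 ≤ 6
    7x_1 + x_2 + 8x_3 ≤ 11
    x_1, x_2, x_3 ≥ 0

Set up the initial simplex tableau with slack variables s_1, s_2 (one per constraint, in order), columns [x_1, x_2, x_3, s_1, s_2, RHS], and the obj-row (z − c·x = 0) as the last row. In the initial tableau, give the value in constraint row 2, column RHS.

11

The RHS of constraint 2 is b_2 = 11.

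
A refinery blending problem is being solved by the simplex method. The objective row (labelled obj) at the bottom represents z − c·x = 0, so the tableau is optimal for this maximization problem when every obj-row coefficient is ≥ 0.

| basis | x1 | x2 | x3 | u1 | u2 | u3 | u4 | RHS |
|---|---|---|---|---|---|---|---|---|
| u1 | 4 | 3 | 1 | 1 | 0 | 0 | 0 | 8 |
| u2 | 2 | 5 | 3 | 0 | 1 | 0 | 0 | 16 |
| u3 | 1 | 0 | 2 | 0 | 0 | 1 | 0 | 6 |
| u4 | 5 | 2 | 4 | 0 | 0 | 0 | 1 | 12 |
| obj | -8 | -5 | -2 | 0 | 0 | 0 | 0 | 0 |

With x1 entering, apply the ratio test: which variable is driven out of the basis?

Column x1 entries and ratios — u1: 8/4 = 2; u2: 16/2 = 8; u3: 6/1 = 6; u4: 12/5 = 12/5.
Smallest ratio is 2 in the row of u1, so u1 leaves.

u1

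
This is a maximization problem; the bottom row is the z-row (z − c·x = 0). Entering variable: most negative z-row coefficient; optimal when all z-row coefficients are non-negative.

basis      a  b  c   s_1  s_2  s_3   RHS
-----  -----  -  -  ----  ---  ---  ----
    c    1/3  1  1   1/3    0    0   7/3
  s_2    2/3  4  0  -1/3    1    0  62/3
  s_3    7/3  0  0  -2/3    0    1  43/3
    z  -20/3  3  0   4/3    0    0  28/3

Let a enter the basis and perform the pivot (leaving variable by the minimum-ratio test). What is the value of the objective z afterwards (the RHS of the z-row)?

352/7

Ratio test on column a — row 1: (7/3)/(1/3) = 7; row 2: (62/3)/(2/3) = 31; row 3: (43/3)/(7/3) = 43/7. Minimum is 43/7 at row 3 (s_3 leaves); pivot element 7/3.
Pivot on row 3; the z-row RHS becomes 28/3 − (-20/3)·(43/7) = 352/7.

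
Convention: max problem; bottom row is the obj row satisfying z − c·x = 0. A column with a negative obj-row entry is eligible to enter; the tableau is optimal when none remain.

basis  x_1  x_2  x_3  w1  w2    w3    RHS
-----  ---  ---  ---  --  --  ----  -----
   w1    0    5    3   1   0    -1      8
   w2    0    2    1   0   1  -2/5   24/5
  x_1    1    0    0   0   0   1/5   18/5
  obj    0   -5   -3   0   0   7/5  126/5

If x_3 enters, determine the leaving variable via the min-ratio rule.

Column x_3 entries and ratios — w1: 8/3 = 8/3; w2: (24/5)/1 = 24/5; x_1: 0 ≤ 0, skip.
Smallest ratio is 8/3 in the row of w1, so w1 leaves.

w1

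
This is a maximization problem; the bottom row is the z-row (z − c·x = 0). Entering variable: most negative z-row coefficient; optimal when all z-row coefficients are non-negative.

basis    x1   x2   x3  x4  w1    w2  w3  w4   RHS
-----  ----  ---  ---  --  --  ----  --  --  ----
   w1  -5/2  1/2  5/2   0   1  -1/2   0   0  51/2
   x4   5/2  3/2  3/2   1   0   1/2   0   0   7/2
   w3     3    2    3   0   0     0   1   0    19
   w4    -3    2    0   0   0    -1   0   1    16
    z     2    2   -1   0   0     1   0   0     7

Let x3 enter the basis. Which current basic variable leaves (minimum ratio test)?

x4

Column x3 entries and ratios — w1: (51/2)/(5/2) = 51/5; x4: (7/2)/(3/2) = 7/3; w3: 19/3 = 19/3; w4: 0 ≤ 0, skip.
Smallest ratio is 7/3 in the row of x4, so x4 leaves.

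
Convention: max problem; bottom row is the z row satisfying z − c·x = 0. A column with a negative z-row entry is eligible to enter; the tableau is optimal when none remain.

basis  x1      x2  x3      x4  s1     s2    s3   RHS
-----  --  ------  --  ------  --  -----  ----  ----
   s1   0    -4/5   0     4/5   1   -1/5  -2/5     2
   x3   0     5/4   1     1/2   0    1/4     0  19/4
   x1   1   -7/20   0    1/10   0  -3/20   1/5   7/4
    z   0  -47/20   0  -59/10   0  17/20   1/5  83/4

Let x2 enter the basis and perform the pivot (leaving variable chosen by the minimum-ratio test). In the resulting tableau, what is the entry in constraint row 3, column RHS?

Ratio test on column x2 — row 1: entry -4/5 ≤ 0; row 2: (19/4)/(5/4) = 19/5; row 3: entry -7/20 ≤ 0. Minimum is 19/5 at row 2 (x3 leaves); pivot element 5/4.
Divide row 2 by 5/4; eliminate column x2 from the other rows.
Row 3 update in column RHS: 7/4 − (-7/20)·(19/5) = 77/25.

77/25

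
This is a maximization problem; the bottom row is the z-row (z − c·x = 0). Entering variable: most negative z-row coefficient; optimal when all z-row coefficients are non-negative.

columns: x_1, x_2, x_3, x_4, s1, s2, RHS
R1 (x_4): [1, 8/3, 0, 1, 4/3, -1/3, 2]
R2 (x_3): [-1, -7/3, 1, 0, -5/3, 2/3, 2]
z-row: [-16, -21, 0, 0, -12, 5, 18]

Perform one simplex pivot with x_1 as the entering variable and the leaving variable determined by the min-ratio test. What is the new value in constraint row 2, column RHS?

Ratio test on column x_1 — row 1: 2/1 = 2; row 2: entry -1 ≤ 0. Minimum is 2 at row 1 (x_4 leaves); pivot element 1.
Divide row 1 by 1; eliminate column x_1 from the other rows.
Row 2 update in column RHS: 2 − (-1)·2 = 4.

4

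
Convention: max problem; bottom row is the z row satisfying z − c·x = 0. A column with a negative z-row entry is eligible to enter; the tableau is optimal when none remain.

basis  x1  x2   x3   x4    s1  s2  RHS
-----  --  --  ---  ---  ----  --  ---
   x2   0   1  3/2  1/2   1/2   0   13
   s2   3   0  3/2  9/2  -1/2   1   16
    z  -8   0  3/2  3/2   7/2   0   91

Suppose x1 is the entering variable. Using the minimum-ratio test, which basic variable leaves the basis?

s2

Column x1 entries and ratios — x2: 0 ≤ 0, skip; s2: 16/3 = 16/3.
Smallest ratio is 16/3 in the row of s2, so s2 leaves.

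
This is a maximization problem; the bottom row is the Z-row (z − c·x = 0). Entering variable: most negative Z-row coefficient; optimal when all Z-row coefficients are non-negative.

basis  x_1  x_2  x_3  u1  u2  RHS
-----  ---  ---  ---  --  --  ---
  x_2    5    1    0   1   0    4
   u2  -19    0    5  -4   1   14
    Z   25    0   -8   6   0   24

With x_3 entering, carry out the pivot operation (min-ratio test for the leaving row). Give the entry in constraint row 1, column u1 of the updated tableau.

1

Ratio test on column x_3 — row 1: entry 0 ≤ 0; row 2: 14/5 = 14/5. Minimum is 14/5 at row 2 (u2 leaves); pivot element 5.
Divide row 2 by 5; eliminate column x_3 from the other rows.
Row 1 update in column u1: 1 − 0·(-4/5) = 1.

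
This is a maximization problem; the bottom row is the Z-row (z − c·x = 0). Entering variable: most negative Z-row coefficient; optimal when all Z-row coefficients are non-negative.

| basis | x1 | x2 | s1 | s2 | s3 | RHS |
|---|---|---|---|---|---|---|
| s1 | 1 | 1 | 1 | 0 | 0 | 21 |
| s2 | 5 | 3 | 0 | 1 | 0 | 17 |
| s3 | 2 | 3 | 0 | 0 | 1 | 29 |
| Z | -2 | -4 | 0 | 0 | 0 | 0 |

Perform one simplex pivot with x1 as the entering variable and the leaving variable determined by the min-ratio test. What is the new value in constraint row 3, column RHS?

Ratio test on column x1 — row 1: 21/1 = 21; row 2: 17/5 = 17/5; row 3: 29/2 = 29/2. Minimum is 17/5 at row 2 (s2 leaves); pivot element 5.
Divide row 2 by 5; eliminate column x1 from the other rows.
Row 3 update in column RHS: 29 − 2·(17/5) = 111/5.

111/5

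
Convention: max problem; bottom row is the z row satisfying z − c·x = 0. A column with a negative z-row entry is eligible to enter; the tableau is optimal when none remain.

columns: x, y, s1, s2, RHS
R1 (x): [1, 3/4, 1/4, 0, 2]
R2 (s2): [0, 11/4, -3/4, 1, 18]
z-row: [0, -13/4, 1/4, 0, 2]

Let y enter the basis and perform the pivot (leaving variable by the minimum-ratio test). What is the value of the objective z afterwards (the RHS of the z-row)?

Ratio test on column y — row 1: 2/(3/4) = 8/3; row 2: 18/(11/4) = 72/11. Minimum is 8/3 at row 1 (x leaves); pivot element 3/4.
Pivot on row 1; the z-row RHS becomes 2 − (-13/4)·(8/3) = 32/3.

32/3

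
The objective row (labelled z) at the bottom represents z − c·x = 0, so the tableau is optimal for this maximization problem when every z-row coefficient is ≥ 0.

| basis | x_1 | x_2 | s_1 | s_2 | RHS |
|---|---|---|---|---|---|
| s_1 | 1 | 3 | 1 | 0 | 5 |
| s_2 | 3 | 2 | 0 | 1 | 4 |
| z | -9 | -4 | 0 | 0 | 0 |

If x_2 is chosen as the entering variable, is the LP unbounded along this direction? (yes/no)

Column x_2 has positive entries in row(s) 1, 2, so the ratio test bounds it — not unbounded.

no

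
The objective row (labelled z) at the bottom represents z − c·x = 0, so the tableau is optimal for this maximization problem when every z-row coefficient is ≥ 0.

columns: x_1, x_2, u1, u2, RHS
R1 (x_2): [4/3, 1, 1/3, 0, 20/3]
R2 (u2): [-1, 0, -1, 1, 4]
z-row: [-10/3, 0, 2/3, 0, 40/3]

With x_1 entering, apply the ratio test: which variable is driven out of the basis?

Column x_1 entries and ratios — x_2: (20/3)/(4/3) = 5; u2: -1 ≤ 0, skip.
Smallest ratio is 5 in the row of x_2, so x_2 leaves.

x_2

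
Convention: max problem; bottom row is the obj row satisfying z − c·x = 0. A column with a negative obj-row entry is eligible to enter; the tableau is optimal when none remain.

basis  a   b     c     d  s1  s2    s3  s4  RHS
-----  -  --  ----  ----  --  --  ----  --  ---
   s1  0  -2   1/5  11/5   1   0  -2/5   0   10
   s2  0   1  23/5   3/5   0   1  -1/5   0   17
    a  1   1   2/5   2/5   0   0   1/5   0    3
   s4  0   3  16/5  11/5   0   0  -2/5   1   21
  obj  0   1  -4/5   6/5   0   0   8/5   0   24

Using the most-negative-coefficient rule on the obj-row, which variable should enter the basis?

Negative obj-row entries: c: -4/5.
The most negative is -4/5 in column c, so c enters.

c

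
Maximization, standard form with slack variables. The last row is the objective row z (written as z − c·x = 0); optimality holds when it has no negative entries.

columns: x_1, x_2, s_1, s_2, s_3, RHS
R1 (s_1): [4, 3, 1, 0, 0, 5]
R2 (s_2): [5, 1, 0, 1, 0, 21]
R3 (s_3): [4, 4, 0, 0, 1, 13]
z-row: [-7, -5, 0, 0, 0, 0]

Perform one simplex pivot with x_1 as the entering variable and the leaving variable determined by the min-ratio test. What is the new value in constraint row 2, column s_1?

Ratio test on column x_1 — row 1: 5/4 = 5/4; row 2: 21/5 = 21/5; row 3: 13/4 = 13/4. Minimum is 5/4 at row 1 (s_1 leaves); pivot element 4.
Divide row 1 by 4; eliminate column x_1 from the other rows.
Row 2 update in column s_1: 0 − 5·(1/4) = -5/4.

-5/4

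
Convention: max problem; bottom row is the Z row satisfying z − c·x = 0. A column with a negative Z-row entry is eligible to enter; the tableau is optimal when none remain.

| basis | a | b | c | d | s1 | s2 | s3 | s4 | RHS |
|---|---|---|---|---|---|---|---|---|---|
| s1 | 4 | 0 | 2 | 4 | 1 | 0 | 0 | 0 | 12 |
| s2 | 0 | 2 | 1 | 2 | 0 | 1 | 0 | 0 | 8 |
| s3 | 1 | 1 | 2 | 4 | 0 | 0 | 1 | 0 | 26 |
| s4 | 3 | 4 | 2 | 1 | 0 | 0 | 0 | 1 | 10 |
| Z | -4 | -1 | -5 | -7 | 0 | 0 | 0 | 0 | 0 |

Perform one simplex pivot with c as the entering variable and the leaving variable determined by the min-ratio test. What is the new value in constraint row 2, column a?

Ratio test on column c — row 1: 12/2 = 6; row 2: 8/1 = 8; row 3: 26/2 = 13; row 4: 10/2 = 5. Minimum is 5 at row 4 (s4 leaves); pivot element 2.
Divide row 4 by 2; eliminate column c from the other rows.
Row 2 update in column a: 0 − 1·(3/2) = -3/2.

-3/2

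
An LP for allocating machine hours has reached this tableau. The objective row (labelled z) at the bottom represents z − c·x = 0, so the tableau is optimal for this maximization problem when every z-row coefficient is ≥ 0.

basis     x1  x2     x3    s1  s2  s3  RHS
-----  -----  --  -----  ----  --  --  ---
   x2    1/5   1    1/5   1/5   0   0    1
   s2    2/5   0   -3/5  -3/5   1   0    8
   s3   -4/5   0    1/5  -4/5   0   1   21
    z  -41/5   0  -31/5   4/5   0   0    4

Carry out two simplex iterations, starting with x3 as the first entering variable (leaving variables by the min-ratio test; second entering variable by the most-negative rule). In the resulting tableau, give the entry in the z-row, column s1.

9

Ratio test on column x3 — row 1: 1/(1/5) = 5; row 2: entry -3/5 ≤ 0; row 3: 21/(1/5) = 105. Minimum is 5 at row 1 (x2 leaves); pivot element 1/5.
Divide row 1 by 1/5; eliminate column x3 from the other rows.
Second iteration: most negative z-row entry is -2 in column x1, so x1 enters.
Ratio test on column x1 — row 1: 5/1 = 5; row 2: 11/1 = 11; row 3: entry -1 ≤ 0. Minimum is 5 at row 1 (x3 leaves); pivot element 1.
Divide row 1 by 1; eliminate column x1 from the other rows.
After both pivots, the entry at the z-row, column s1 is 9.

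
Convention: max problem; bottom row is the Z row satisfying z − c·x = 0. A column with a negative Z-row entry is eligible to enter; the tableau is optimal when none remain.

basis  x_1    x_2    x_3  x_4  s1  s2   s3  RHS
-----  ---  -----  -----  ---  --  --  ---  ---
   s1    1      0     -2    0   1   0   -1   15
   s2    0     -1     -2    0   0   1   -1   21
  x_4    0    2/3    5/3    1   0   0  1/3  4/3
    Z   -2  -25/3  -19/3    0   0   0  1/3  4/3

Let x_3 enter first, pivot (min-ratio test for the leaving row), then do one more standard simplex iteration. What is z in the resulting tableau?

18

Ratio test on column x_3 — row 1: entry -2 ≤ 0; row 2: entry -2 ≤ 0; row 3: (4/3)/(5/3) = 4/5. Minimum is 4/5 at row 3 (x_4 leaves); pivot element 5/3.
Pivot on row 3; the Z-row RHS becomes 4/3 − (-19/3)·(4/5) = 32/5.
Next entering variable (most negative Z-row entry -29/5): x_2.
Ratio test on column x_2 — row 1: (83/5)/(4/5) = 83/4; row 2: entry -1/5 ≤ 0; row 3: (4/5)/(2/5) = 2. Minimum is 2 at row 3 (x_3 leaves); pivot element 2/5.
After the second pivot the Z-row RHS is 32/5 − (-29/5)·2 = 18.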